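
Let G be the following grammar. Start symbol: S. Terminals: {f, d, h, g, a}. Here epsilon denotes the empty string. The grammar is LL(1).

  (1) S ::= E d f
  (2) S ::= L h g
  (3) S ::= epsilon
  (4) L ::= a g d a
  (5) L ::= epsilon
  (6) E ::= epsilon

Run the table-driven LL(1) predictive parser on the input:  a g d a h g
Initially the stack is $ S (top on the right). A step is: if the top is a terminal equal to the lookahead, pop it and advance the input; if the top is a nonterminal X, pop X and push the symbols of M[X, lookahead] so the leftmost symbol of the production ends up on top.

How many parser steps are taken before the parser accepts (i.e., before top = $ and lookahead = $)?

8

step 1: stack=$ S  input=a g d a h g $  — expand S ::= L h g
step 2: stack=$ g h L  input=a g d a h g $  — expand L ::= a g d a
step 3: stack=$ g h a d g a  input=a g d a h g $  — match a
step 4: stack=$ g h a d g  input=g d a h g $  — match g
step 5: stack=$ g h a d  input=d a h g $  — match d
step 6: stack=$ g h a  input=a h g $  — match a
step 7: stack=$ g h  input=h g $  — match h
step 8: stack=$ g  input=g $  — match g
Accept reached after 8 steps.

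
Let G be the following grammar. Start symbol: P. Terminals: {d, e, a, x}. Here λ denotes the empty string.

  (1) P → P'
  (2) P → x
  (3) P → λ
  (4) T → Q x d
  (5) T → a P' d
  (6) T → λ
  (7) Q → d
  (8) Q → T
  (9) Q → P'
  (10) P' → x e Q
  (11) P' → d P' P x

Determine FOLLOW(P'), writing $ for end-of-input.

FIRST(P') = {d, x}
FIRST(P) = {λ, d, x}  (via P')
FIRST(T) = {λ, a, d, x}  (via Q x d)
FIRST(Q) = {λ, a, d, x}  (via T, P')
FOLLOW(P) includes $ since P is the start symbol.
FOLLOW(P): in P'→d P' P x, P is followed by x with FIRST {x}. Thus FOLLOW(P) = {$, x}.
FOLLOW(T): in Q→T, the suffix after T is empty, so FOLLOW(T) ⊇ FOLLOW(Q) = {$, d, x}. Thus FOLLOW(T) = {$, d, x}.
FOLLOW(Q): in T→Q x d, Q is followed by x d with FIRST {x}; in P'→x e Q, the suffix after Q is empty, so FOLLOW(Q) ⊇ FOLLOW(P') = {$, d, x}. Thus FOLLOW(Q) = {$, d, x}.
FOLLOW(P'): in P→P', the suffix after P' is empty, so FOLLOW(P') ⊇ FOLLOW(P) = {$, x}; in T→a P' d, P' is followed by d with FIRST {d}; in Q→P', the suffix after P' is empty, so FOLLOW(P') ⊇ FOLLOW(Q) = {$, d, x}; in P'→d P' P x, P' is followed by P x with FIRST {d, x}. Thus FOLLOW(P') = {$, d, x}.

{$, d, x}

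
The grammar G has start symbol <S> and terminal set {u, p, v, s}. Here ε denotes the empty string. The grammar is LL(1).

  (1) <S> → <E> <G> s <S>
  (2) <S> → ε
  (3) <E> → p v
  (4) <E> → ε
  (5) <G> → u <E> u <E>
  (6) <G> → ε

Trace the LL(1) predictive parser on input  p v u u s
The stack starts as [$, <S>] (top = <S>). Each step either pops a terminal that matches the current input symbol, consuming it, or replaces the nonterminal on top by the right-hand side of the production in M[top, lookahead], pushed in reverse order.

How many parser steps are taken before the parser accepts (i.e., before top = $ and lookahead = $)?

11

step 1: stack=$ <S>  input=p v u u s $  — expand <S> → <E> <G> s <S>
step 2: stack=$ <S> s <G> <E>  input=p v u u s $  — expand <E> → p v
step 3: stack=$ <S> s <G> v p  input=p v u u s $  — match p
step 4: stack=$ <S> s <G> v  input=v u u s $  — match v
step 5: stack=$ <S> s <G>  input=u u s $  — expand <G> → u <E> u <E>
step 6: stack=$ <S> s <E> u <E> u  input=u u s $  — match u
step 7: stack=$ <S> s <E> u <E>  input=u s $  — expand <E> → ε
step 8: stack=$ <S> s <E> u  input=u s $  — match u
step 9: stack=$ <S> s <E>  input=s $  — expand <E> → ε
step 10: stack=$ <S> s  input=s $  — match s
step 11: stack=$ <S>  input=$  — expand <S> → ε
Accept reached after 11 steps.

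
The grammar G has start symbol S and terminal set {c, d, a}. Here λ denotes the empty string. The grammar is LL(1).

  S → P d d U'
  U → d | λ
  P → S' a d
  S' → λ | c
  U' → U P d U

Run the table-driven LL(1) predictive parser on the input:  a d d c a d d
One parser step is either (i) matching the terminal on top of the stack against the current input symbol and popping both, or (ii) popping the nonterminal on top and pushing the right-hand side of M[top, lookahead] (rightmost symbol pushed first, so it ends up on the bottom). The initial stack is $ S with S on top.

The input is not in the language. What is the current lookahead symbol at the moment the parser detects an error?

c

step 1: stack=$ S  input=a d d c a d d $  — expand S → P d d U'
step 2: stack=$ U' d d P  input=a d d c a d d $  — expand P → S' a d
step 3: stack=$ U' d d d a S'  input=a d d c a d d $  — expand S' → λ
step 4: stack=$ U' d d d a  input=a d d c a d d $  — match a
step 5: stack=$ U' d d d  input=d d c a d d $  — match d
step 6: stack=$ U' d d  input=d c a d d $  — match d
step 7: stack=$ U' d  input=c a d d $  — error: top is terminal d but lookahead is c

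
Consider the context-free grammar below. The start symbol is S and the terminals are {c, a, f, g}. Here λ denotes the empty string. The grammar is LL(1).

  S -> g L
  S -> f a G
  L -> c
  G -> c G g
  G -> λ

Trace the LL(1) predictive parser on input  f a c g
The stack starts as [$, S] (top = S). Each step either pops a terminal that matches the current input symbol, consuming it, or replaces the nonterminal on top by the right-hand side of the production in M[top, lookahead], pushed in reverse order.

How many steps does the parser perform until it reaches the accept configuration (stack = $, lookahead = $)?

step 1: stack=$ S  input=f a c g $  — expand S -> f a G
step 2: stack=$ G a f  input=f a c g $  — match f
step 3: stack=$ G a  input=a c g $  — match a
step 4: stack=$ G  input=c g $  — expand G -> c G g
step 5: stack=$ g G c  input=c g $  — match c
step 6: stack=$ g G  input=g $  — expand G -> λ
step 7: stack=$ g  input=g $  — match g
Accept reached after 7 steps.

7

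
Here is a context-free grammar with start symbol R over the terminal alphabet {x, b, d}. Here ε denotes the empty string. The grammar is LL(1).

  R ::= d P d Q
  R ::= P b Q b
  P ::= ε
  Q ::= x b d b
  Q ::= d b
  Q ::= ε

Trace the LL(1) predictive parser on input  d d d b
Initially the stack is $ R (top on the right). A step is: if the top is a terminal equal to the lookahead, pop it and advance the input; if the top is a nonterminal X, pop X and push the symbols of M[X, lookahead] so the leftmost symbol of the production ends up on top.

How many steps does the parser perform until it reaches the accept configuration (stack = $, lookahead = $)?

7

     Stack      Input      Action
  1  $ R        d d d b $  expand R ::= d P d Q
  2  $ Q d P d  d d d b $  match d
  3  $ Q d P    d d b $    expand P ::= ε
  4  $ Q d      d d b $    match d
  5  $ Q        d b $      expand Q ::= d b
  6  $ b d      d b $      match d
  7  $ b        b $        match b
Accept reached after 7 steps.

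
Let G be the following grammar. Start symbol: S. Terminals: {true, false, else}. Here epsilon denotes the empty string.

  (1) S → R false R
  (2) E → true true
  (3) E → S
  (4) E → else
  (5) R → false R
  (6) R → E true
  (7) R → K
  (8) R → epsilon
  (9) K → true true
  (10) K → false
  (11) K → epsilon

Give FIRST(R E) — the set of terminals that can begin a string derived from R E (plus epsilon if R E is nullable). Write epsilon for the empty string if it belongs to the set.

FIRST(K) = {epsilon, false, true}
FIRST(S) = {else, false, true}  (via R false R)
FIRST(E) = {else, false, true}  (via S)
FIRST(R) = {epsilon, else, false, true}  (via E true, K)
FIRST(R E): take FIRST of each symbol in turn, carrying on past any symbol whose FIRST contains epsilon; result {else, false, true}.

{else, false, true}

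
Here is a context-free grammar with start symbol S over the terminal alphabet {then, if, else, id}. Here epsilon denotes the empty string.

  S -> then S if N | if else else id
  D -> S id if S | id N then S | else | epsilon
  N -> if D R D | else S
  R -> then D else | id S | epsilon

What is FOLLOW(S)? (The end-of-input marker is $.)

FIRST(S): from S->then S if N we get {then}; from S->if else else id we get {if}. So FIRST(S) = {if, then}.
FIRST(N): from N->if D R D we get {if}; from N->else S we get {else}. So FIRST(N) = {else, if}.
FIRST(R): from R->then D else we get {then}; from R->id S we get {id}; from R->epsilon we get {epsilon}. So FIRST(R) = {epsilon, id, then}.
FIRST(D): from D->S id if S we get {if, then}; from D->id N then S we get {id}; from D->else we get {else}; from D->epsilon we get {epsilon}. So FIRST(D) = {epsilon, else, id, if, then}.
FOLLOW(S) includes $ since S is the start symbol.
FOLLOW(S): in S->then S if N, S is followed by if N with FIRST {if}; in D->S id if S (occurrence 1), S is followed by id if S with FIRST {id}; in D->S id if S (occurrence 2), the suffix after S is empty, so FOLLOW(S) ⊇ FOLLOW(D) = {$, else, id, if, then}; in D->id N then S, the suffix after S is empty, so FOLLOW(S) ⊇ FOLLOW(D) = {$, else, id, if, then}; in N->else S, the suffix after S is empty, so FOLLOW(S) ⊇ FOLLOW(N) = {$, else, id, if, then}; in R->id S, the suffix after S is empty, so FOLLOW(S) ⊇ FOLLOW(R) = {$, else, id, if, then}. Thus FOLLOW(S) = {$, else, id, if, then}.
FOLLOW(N): in S->then S if N, the suffix after N is empty, so FOLLOW(N) ⊇ FOLLOW(S) = {$, else, id, if, then}; in D->id N then S, N is followed by then S with FIRST {then}. Thus FOLLOW(N) = {$, else, id, if, then}.
FOLLOW(D): in N->if D R D (occurrence 1), D is followed by R D with FIRST {epsilon, else, id, if, then}; in N->if D R D (occurrence 1), the suffix after D is nullable, so FOLLOW(D) ⊇ FOLLOW(N) = {$, else, id, if, then}; in N->if D R D (occurrence 2), the suffix after D is empty, so FOLLOW(D) ⊇ FOLLOW(N) = {$, else, id, if, then}; in R->then D else, D is followed by else with FIRST {else}. Thus FOLLOW(D) = {$, else, id, if, then}.
FOLLOW(R): in N->if D R D, R is followed by D with FIRST {epsilon, else, id, if, then}; in N->if D R D, the suffix after R is nullable, so FOLLOW(R) ⊇ FOLLOW(N) = {$, else, id, if, then}. Thus FOLLOW(R) = {$, else, id, if, then}.

{$, else, id, if, then}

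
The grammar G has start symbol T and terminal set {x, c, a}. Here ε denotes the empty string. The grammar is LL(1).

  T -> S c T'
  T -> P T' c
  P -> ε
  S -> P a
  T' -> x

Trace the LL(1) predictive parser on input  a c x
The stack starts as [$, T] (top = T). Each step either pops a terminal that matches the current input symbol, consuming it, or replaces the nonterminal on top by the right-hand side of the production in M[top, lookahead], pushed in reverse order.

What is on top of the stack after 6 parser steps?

step 1: stack=$ T  input=a c x $  — expand T -> S c T'
step 2: stack=$ T' c S  input=a c x $  — expand S -> P a
step 3: stack=$ T' c a P  input=a c x $  — expand P -> ε
step 4: stack=$ T' c a  input=a c x $  — match a
step 5: stack=$ T' c  input=c x $  — match c
step 6: stack=$ T'  input=x $  — expand T' -> x
Stack after step 6: $ x (top = x).

x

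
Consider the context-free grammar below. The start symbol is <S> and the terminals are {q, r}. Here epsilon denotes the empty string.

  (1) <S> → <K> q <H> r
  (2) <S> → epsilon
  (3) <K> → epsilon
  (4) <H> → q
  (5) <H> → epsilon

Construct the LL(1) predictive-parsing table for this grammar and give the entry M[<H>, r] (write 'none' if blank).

FIRST(<K>): from <K>→epsilon we get {epsilon}. So FIRST(<K>) = {epsilon}.
FIRST(<H>): from <H>→q we get {q}; from <H>→epsilon we get {epsilon}. So FIRST(<H>) = {epsilon, q}.
FIRST(<S>): from <S>→<K> q <H> r we get {q}; from <S>→epsilon we get {epsilon}. So FIRST(<S>) = {epsilon, q}.
FOLLOW(<S>) includes $ since <S> is the start symbol.
FOLLOW(<H>): in <S>→<K> q <H> r, <H> is followed by r with FIRST {r}. Thus FOLLOW(<H>) = {r}.
For <H> → q: FIRST(q) = {q}, so it goes in M[<H>, t] for t ∈ {q}.
For <H> → epsilon: FIRST(epsilon) = {epsilon}, so it goes in M[<H>, t] for t ∈ {}; since epsilon ∈ FIRST, also for every t ∈ FOLLOW(<H>) = {r}.

<H> → epsilon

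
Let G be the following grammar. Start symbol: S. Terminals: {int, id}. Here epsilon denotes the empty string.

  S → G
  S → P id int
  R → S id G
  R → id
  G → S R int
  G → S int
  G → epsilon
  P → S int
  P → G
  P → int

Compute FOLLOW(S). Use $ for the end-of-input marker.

{$, id, int}

FIRST(S): from S→G we get {epsilon, id, int}; from S→P id int we get {id, int}. So FIRST(S) = {epsilon, id, int}.
FIRST(R): from R→S id G we get {id, int}; from R→id we get {id}. So FIRST(R) = {id, int}.
FIRST(G): from G→S R int we get {id, int}; from G→S int we get {id, int}; from G→epsilon we get {epsilon}. So FIRST(G) = {epsilon, id, int}.
FIRST(P): from P→S int we get {id, int}; from P→G we get {epsilon, id, int}; from P→int we get {int}. So FIRST(P) = {epsilon, id, int}.
FOLLOW(S) includes $ since S is the start symbol.
FOLLOW(S): in R→S id G, S is followed by id G with FIRST {id}; in G→S R int, S is followed by R int with FIRST {id, int}; in G→S int, S is followed by int with FIRST {int}; in P→S int, S is followed by int with FIRST {int}. Thus FOLLOW(S) = {$, id, int}.
FOLLOW(R): in G→S R int, R is followed by int with FIRST {int}. Thus FOLLOW(R) = {int}.
FOLLOW(P): in S→P id int, P is followed by id int with FIRST {id}. Thus FOLLOW(P) = {id}.
FOLLOW(G): in S→G, the suffix after G is empty, so FOLLOW(G) ⊇ FOLLOW(S) = {$, id, int}; in R→S id G, the suffix after G is empty, so FOLLOW(G) ⊇ FOLLOW(R) = {int}; in P→G, the suffix after G is empty, so FOLLOW(G) ⊇ FOLLOW(P) = {id}. Thus FOLLOW(G) = {$, id, int}.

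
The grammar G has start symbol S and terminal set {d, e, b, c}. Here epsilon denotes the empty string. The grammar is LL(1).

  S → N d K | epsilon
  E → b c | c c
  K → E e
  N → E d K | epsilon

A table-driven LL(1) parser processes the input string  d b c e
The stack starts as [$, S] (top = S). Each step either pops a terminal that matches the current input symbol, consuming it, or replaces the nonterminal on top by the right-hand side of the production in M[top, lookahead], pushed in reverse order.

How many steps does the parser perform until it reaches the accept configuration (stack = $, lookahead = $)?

     Stack    Input      Action
  1  $ S      d b c e $  expand S → N d K
  2  $ K d N  d b c e $  expand N → epsilon
  3  $ K d    d b c e $  match d
  4  $ K      b c e $    expand K → E e
  5  $ e E    b c e $    expand E → b c
  6  $ e c b  b c e $    match b
  7  $ e c    c e $      match c
  8  $ e      e $        match e
Accept reached after 8 steps.

8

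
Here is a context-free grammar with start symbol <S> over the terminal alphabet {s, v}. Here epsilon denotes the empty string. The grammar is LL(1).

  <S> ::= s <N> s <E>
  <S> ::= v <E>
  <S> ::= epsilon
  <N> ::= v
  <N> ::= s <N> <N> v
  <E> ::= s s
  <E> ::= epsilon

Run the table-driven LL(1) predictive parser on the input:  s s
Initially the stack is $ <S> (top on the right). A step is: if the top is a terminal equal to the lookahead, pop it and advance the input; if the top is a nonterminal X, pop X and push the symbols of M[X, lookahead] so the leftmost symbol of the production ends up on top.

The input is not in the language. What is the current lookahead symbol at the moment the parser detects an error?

$

step 1: stack=$ <S>  input=s s $  — expand <S> ::= s <N> s <E>
step 2: stack=$ <E> s <N> s  input=s s $  — match s
step 3: stack=$ <E> s <N>  input=s $  — expand <N> ::= s <N> <N> v
step 4: stack=$ <E> s v <N> <N> s  input=s $  — match s
step 5: stack=$ <E> s v <N> <N>  input=$  — error: M[<N>, $] is empty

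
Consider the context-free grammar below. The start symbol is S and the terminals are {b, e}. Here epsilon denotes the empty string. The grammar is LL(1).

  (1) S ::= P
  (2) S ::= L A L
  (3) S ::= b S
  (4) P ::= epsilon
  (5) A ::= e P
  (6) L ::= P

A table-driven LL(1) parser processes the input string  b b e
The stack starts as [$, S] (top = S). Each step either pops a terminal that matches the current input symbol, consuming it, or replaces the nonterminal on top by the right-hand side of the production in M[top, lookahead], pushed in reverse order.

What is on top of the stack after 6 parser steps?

P

step 1: stack=$ S  input=b b e $  — expand S ::= b S
step 2: stack=$ S b  input=b b e $  — match b
step 3: stack=$ S  input=b e $  — expand S ::= b S
step 4: stack=$ S b  input=b e $  — match b
step 5: stack=$ S  input=e $  — expand S ::= L A L
step 6: stack=$ L A L  input=e $  — expand L ::= P
Stack after step 6: $ L A P (top = P).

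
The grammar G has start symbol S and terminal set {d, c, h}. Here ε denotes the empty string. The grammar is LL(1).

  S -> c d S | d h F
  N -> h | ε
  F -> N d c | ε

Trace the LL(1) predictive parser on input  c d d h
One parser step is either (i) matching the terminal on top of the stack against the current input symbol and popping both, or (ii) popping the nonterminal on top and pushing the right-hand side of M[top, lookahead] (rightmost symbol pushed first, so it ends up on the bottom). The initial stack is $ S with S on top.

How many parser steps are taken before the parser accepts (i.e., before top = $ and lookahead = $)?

7

step 1: stack=$ S  input=c d d h $  — expand S -> c d S
step 2: stack=$ S d c  input=c d d h $  — match c
step 3: stack=$ S d  input=d d h $  — match d
step 4: stack=$ S  input=d h $  — expand S -> d h F
step 5: stack=$ F h d  input=d h $  — match d
step 6: stack=$ F h  input=h $  — match h
step 7: stack=$ F  input=$  — expand F -> ε
Accept reached after 7 steps.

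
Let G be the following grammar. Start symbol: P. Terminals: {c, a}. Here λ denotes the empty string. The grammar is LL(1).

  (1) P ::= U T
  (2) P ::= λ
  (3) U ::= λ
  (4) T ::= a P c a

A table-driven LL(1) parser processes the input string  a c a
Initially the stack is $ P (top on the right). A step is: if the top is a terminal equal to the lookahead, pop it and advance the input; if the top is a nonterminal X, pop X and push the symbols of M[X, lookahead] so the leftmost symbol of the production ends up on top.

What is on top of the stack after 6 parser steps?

     Stack      Input    Action
  1  $ P        a c a $  expand P ::= U T
  2  $ T U      a c a $  expand U ::= λ
  3  $ T        a c a $  expand T ::= a P c a
  4  $ a c P a  a c a $  match a
  5  $ a c P    c a $    expand P ::= λ
  6  $ a c      c a $    match c
Stack after step 6: $ a (top = a).

a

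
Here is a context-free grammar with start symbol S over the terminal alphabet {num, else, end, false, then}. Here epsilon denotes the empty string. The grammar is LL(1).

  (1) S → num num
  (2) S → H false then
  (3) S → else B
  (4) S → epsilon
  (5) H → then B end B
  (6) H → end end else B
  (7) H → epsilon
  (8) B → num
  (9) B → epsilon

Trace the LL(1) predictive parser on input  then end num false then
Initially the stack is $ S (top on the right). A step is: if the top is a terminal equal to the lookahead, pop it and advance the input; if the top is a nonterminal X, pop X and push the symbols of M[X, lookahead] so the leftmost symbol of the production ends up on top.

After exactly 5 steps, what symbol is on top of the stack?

step 1: stack=$ S  input=then end num false then $  — expand S → H false then
step 2: stack=$ then false H  input=then end num false then $  — expand H → then B end B
step 3: stack=$ then false B end B then  input=then end num false then $  — match then
step 4: stack=$ then false B end B  input=end num false then $  — expand B → epsilon
step 5: stack=$ then false B end  input=end num false then $  — match end
Stack after step 5: $ then false B (top = B).

B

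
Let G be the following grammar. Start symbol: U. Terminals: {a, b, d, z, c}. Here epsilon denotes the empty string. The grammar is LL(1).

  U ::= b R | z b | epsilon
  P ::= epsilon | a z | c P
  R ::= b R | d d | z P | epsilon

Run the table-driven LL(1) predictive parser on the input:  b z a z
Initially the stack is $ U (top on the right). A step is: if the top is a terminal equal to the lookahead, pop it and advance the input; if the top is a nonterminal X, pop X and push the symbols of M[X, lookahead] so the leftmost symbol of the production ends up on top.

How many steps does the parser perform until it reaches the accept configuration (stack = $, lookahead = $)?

7

step 1: stack=$ U  input=b z a z $  — expand U ::= b R
step 2: stack=$ R b  input=b z a z $  — match b
step 3: stack=$ R  input=z a z $  — expand R ::= z P
step 4: stack=$ P z  input=z a z $  — match z
step 5: stack=$ P  input=a z $  — expand P ::= a z
step 6: stack=$ z a  input=a z $  — match a
step 7: stack=$ z  input=z $  — match z
Accept reached after 7 steps.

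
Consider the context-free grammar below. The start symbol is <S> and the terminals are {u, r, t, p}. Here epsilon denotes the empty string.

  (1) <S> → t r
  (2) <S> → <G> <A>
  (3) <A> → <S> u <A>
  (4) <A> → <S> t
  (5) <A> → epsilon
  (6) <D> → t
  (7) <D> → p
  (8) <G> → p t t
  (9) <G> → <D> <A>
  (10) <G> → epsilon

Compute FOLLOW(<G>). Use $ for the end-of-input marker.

{$, p, t, u}

FIRST(<D>): from <D>→t we get {t}; from <D>→p we get {p}. So FIRST(<D>) = {p, t}.
FIRST(<G>): from <G>→p t t we get {p}; from <G>→<D> <A> we get {p, t}; from <G>→epsilon we get {epsilon}. So FIRST(<G>) = {epsilon, p, t}.
FIRST(<S>): from <S>→t r we get {t}; from <S>→<G> <A> we get {epsilon, p, t, u}. So FIRST(<S>) = {epsilon, p, t, u}.
FIRST(<A>): from <A>→<S> u <A> we get {p, t, u}; from <A>→<S> t we get {p, t, u}; from <A>→epsilon we get {epsilon}. So FIRST(<A>) = {epsilon, p, t, u}.
FOLLOW(<S>) includes $ since <S> is the start symbol.
FOLLOW(<S>): in <A>→<S> u <A>, <S> is followed by u <A> with FIRST {u}; in <A>→<S> t, <S> is followed by t with FIRST {t}. Thus FOLLOW(<S>) = {$, t, u}.
FOLLOW(<G>): in <S>→<G> <A>, <G> is followed by <A> with FIRST {epsilon, p, t, u}; in <S>→<G> <A>, the suffix after <G> is nullable, so FOLLOW(<G>) ⊇ FOLLOW(<S>) = {$, t, u}. Thus FOLLOW(<G>) = {$, p, t, u}.
FOLLOW(<A>): in <S>→<G> <A>, the suffix after <A> is empty, so FOLLOW(<A>) ⊇ FOLLOW(<S>) = {$, t, u}; in <A>→<S> u <A>, the suffix after <A> is empty (adds nothing new); in <G>→<D> <A>, the suffix after <A> is empty, so FOLLOW(<A>) ⊇ FOLLOW(<G>) = {$, p, t, u}. Thus FOLLOW(<A>) = {$, p, t, u}.
FOLLOW(<D>): in <G>→<D> <A>, <D> is followed by <A> with FIRST {epsilon, p, t, u}; in <G>→<D> <A>, the suffix after <D> is nullable, so FOLLOW(<D>) ⊇ FOLLOW(<G>) = {$, p, t, u}. Thus FOLLOW(<D>) = {$, p, t, u}.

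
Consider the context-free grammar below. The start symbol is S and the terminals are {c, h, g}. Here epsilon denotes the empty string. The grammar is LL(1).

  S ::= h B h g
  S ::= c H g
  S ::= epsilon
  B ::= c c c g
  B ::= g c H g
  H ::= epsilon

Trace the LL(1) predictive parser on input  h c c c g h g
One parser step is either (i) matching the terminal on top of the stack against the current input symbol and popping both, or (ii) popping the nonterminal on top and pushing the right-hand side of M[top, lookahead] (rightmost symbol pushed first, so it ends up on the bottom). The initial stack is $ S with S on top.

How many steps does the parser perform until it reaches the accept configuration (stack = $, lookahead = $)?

step 1: stack=$ S  input=h c c c g h g $  — expand S ::= h B h g
step 2: stack=$ g h B h  input=h c c c g h g $  — match h
step 3: stack=$ g h B  input=c c c g h g $  — expand B ::= c c c g
step 4: stack=$ g h g c c c  input=c c c g h g $  — match c
step 5: stack=$ g h g c c  input=c c g h g $  — match c
step 6: stack=$ g h g c  input=c g h g $  — match c
step 7: stack=$ g h g  input=g h g $  — match g
step 8: stack=$ g h  input=h g $  — match h
step 9: stack=$ g  input=g $  — match g
Accept reached after 9 steps.

9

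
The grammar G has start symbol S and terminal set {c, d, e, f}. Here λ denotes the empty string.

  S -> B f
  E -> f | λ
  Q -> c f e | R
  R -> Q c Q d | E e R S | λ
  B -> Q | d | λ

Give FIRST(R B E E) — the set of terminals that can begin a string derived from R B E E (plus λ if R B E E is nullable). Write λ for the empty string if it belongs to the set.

{λ, c, d, e, f}

FIRST(E): from E->f we get {f}; from E->λ we get {λ}. So FIRST(E) = {λ, f}.
FIRST(S): from S->B f we get {c, d, e, f}. So FIRST(S) = {c, d, e, f}.
FIRST(Q): from Q->c f e we get {c}; from Q->R we get {λ, c, e, f}. So FIRST(Q) = {λ, c, e, f}.
FIRST(R): from R->Q c Q d we get {c, e, f}; from R->E e R S we get {e, f}; from R->λ we get {λ}. So FIRST(R) = {λ, c, e, f}.
FIRST(B): from B->Q we get {λ, c, e, f}; from B->d we get {d}; from B->λ we get {λ}. So FIRST(B) = {λ, c, d, e, f}.
FIRST(R B E E): take FIRST of each symbol in turn, carrying on past any symbol whose FIRST contains λ; result {λ, c, d, e, f}.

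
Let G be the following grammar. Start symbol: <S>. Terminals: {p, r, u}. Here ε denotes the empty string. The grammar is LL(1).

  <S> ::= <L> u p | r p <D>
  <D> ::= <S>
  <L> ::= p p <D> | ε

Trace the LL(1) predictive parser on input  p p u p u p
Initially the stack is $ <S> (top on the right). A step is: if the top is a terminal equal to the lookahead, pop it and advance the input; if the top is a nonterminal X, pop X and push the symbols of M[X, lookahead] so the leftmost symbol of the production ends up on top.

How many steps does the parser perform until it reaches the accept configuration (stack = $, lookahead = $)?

11

step 1: stack=$ <S>  input=p p u p u p $  — expand <S> ::= <L> u p
step 2: stack=$ p u <L>  input=p p u p u p $  — expand <L> ::= p p <D>
step 3: stack=$ p u <D> p p  input=p p u p u p $  — match p
step 4: stack=$ p u <D> p  input=p u p u p $  — match p
step 5: stack=$ p u <D>  input=u p u p $  — expand <D> ::= <S>
step 6: stack=$ p u <S>  input=u p u p $  — expand <S> ::= <L> u p
step 7: stack=$ p u p u <L>  input=u p u p $  — expand <L> ::= ε
step 8: stack=$ p u p u  input=u p u p $  — match u
step 9: stack=$ p u p  input=p u p $  — match p
step 10: stack=$ p u  input=u p $  — match u
step 11: stack=$ p  input=p $  — match p
Accept reached after 11 steps.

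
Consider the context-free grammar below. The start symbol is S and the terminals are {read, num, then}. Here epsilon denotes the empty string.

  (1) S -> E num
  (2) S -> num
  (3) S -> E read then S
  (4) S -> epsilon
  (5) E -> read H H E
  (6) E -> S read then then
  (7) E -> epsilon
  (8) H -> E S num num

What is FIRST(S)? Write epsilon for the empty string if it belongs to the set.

FIRST(S) = {epsilon, num, read}  (via E num, E read then S)
FIRST(E) = {epsilon, num, read}  (via S read then then)
FIRST(H) = {num, read}  (via E S num num)

{epsilon, num, read}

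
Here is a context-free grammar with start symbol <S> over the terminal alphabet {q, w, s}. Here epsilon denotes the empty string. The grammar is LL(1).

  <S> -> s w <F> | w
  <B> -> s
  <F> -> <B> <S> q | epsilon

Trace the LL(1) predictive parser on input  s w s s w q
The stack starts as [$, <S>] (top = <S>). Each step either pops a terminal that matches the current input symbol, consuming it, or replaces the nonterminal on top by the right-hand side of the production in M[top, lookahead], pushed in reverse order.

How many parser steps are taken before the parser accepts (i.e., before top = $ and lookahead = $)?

step 1: stack=$ <S>  input=s w s s w q $  — expand <S> -> s w <F>
step 2: stack=$ <F> w s  input=s w s s w q $  — match s
step 3: stack=$ <F> w  input=w s s w q $  — match w
step 4: stack=$ <F>  input=s s w q $  — expand <F> -> <B> <S> q
step 5: stack=$ q <S> <B>  input=s s w q $  — expand <B> -> s
step 6: stack=$ q <S> s  input=s s w q $  — match s
step 7: stack=$ q <S>  input=s w q $  — expand <S> -> s w <F>
step 8: stack=$ q <F> w s  input=s w q $  — match s
step 9: stack=$ q <F> w  input=w q $  — match w
step 10: stack=$ q <F>  input=q $  — expand <F> -> epsilon
step 11: stack=$ q  input=q $  — match q
Accept reached after 11 steps.

11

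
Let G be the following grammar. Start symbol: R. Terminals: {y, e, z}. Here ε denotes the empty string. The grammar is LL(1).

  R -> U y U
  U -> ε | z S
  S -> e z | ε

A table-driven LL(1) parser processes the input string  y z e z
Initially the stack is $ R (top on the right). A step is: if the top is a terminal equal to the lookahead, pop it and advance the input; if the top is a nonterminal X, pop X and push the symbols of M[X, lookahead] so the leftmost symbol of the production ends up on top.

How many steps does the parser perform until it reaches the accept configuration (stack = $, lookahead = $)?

step 1: stack=$ R  input=y z e z $  — expand R -> U y U
step 2: stack=$ U y U  input=y z e z $  — expand U -> ε
step 3: stack=$ U y  input=y z e z $  — match y
step 4: stack=$ U  input=z e z $  — expand U -> z S
step 5: stack=$ S z  input=z e z $  — match z
step 6: stack=$ S  input=e z $  — expand S -> e z
step 7: stack=$ z e  input=e z $  — match e
step 8: stack=$ z  input=z $  — match z
Accept reached after 8 steps.

8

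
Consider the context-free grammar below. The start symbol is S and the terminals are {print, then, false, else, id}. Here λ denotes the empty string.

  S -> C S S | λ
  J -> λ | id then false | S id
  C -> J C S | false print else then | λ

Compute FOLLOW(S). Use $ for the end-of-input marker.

FIRST(S) = {λ, false, id}  (via C S S)
FIRST(J) = {λ, false, id}  (via S id)
FIRST(C) = {λ, false, id}  (via J C S)
FOLLOW(S) includes $ since S is the start symbol.
FOLLOW(S): in S->C S S (occurrence 1), S is followed by S with FIRST {λ, false, id}; in S->C S S (occurrence 1), the suffix after S is nullable (adds nothing new); in S->C S S (occurrence 2), the suffix after S is empty (adds nothing new); in J->S id, S is followed by id with FIRST {id}; in C->J C S, the suffix after S is empty, so FOLLOW(S) ⊇ FOLLOW(C) = {$, false, id}. Thus FOLLOW(S) = {$, false, id}.
FOLLOW(C): in S->C S S, C is followed by S S with FIRST {λ, false, id}; in S->C S S, the suffix after C is nullable, so FOLLOW(C) ⊇ FOLLOW(S) = {$, false, id}; in C->J C S, C is followed by S with FIRST {λ, false, id}; in C->J C S, the suffix after C is nullable (adds nothing new). Thus FOLLOW(C) = {$, false, id}.
FOLLOW(J): in C->J C S, J is followed by C S with FIRST {λ, false, id}; in C->J C S, the suffix after J is nullable, so FOLLOW(J) ⊇ FOLLOW(C) = {$, false, id}. Thus FOLLOW(J) = {$, false, id}.

{$, false, id}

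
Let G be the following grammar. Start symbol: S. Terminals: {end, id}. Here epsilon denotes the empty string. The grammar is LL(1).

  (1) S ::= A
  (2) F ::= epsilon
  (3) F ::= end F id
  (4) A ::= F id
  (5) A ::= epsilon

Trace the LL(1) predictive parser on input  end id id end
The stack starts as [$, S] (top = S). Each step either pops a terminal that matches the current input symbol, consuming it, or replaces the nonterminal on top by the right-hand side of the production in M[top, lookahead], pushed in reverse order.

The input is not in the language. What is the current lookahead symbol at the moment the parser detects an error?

end

     Stack          Input            Action
  1  $ S            end id id end $  expand S ::= A
  2  $ A            end id id end $  expand A ::= F id
  3  $ id F         end id id end $  expand F ::= end F id
  4  $ id id F end  end id id end $  match end
  5  $ id id F      id id end $      expand F ::= epsilon
  6  $ id id        id id end $      match id
  7  $ id           id end $         match id
  8  $              end $            error: stack empty but input remains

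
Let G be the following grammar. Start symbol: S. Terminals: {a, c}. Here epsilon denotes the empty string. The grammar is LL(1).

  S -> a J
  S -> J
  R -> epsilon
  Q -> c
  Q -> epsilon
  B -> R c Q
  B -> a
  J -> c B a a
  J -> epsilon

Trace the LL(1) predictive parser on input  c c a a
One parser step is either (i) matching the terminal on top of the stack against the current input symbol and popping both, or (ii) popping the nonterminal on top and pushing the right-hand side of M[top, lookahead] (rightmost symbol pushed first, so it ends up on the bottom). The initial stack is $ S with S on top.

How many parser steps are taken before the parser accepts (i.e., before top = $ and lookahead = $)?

9

     Stack        Input      Action
  1  $ S          c c a a $  expand S -> J
  2  $ J          c c a a $  expand J -> c B a a
  3  $ a a B c    c c a a $  match c
  4  $ a a B      c a a $    expand B -> R c Q
  5  $ a a Q c R  c a a $    expand R -> epsilon
  6  $ a a Q c    c a a $    match c
  7  $ a a Q      a a $      expand Q -> epsilon
  8  $ a a        a a $      match a
  9  $ a          a $        match a
Accept reached after 9 steps.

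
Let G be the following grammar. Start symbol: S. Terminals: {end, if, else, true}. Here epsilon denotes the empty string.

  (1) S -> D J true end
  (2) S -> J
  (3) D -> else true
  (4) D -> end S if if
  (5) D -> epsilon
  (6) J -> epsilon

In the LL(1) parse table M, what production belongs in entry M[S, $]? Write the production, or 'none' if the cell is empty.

S -> J

FIRST(D) = {epsilon, else, end}
FIRST(J) = {epsilon}
FIRST(S) = {epsilon, else, end, true}  (via D J true end, J)
FOLLOW(S) includes $ since S is the start symbol.
FOLLOW(S): in D->end S if if, S is followed by if if with FIRST {if}. Thus FOLLOW(S) = {$, if}.
For S -> D J true end: FIRST(D J true end) = {else, end, true}, so it goes in M[S, t] for t ∈ {else, end, true}.
For S -> J: FIRST(J) = {epsilon}, so it goes in M[S, t] for t ∈ {}; since epsilon ∈ FIRST, also for every t ∈ FOLLOW(S) = {$, if}.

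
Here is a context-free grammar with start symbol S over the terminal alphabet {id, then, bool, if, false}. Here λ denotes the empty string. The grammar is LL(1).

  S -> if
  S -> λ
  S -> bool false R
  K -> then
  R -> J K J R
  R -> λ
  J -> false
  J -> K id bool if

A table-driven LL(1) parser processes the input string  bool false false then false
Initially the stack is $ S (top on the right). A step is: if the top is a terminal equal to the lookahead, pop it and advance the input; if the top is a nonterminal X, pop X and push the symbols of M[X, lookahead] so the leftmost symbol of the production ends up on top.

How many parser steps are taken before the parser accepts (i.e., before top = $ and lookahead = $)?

      Stack           Input                          Action
   1  $ S             bool false false then false $  expand S -> bool false R
   2  $ R false bool  bool false false then false $  match bool
   3  $ R false       false false then false $       match false
   4  $ R             false then false $             expand R -> J K J R
   5  $ R J K J       false then false $             expand J -> false
   6  $ R J K false   false then false $             match false
   7  $ R J K         then false $                   expand K -> then
   8  $ R J then      then false $                   match then
   9  $ R J           false $                        expand J -> false
  10  $ R false       false $                        match false
  11  $ R             $                              expand R -> λ
Accept reached after 11 steps.

11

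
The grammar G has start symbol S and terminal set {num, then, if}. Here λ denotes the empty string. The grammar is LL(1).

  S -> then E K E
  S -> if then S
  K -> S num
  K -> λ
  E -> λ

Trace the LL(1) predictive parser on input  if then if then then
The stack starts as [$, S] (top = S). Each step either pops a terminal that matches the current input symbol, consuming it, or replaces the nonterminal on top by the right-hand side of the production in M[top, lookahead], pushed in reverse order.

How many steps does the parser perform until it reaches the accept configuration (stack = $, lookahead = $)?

11

      Stack         Input                   Action
   1  $ S           if then if then then $  expand S -> if then S
   2  $ S then if   if then if then then $  match if
   3  $ S then      then if then then $     match then
   4  $ S           if then then $          expand S -> if then S
   5  $ S then if   if then then $          match if
   6  $ S then      then then $             match then
   7  $ S           then $                  expand S -> then E K E
   8  $ E K E then  then $                  match then
   9  $ E K E       $                       expand E -> λ
  10  $ E K         $                       expand K -> λ
  11  $ E           $                       expand E -> λ
Accept reached after 11 steps.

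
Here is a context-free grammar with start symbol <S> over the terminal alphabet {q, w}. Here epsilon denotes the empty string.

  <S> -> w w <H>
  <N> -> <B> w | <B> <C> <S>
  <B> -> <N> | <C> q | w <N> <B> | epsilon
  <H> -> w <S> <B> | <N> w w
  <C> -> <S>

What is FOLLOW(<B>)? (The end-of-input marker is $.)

{$, q, w}

FIRST(<S>) = {w}
FIRST(<C>) = {w}  (via <S>)
FIRST(<N>) = {w}  (via <B> w, <B> <C> <S>)
FIRST(<B>) = {epsilon, w}  (via <N>, <C> q)
FIRST(<H>) = {w}  (via <N> w w)
FOLLOW(<S>) includes $ since <S> is the start symbol.
FOLLOW(<C>): in <N>-><B> <C> <S>, <C> is followed by <S> with FIRST {w}; in <B>-><C> q, <C> is followed by q with FIRST {q}. Thus FOLLOW(<C>) = {q, w}.
FOLLOW(<S>): in <N>-><B> <C> <S>, the suffix after <S> is empty, so FOLLOW(<S>) ⊇ FOLLOW(<N>) = {$, q, w}; in <H>->w <S> <B>, <S> is followed by <B> with FIRST {epsilon, w}; in <H>->w <S> <B>, the suffix after <S> is nullable, so FOLLOW(<S>) ⊇ FOLLOW(<H>) = {$, q, w}; in <C>-><S>, the suffix after <S> is empty, so FOLLOW(<S>) ⊇ FOLLOW(<C>) = {q, w}. Thus FOLLOW(<S>) = {$, q, w}.
FOLLOW(<H>): in <S>->w w <H>, the suffix after <H> is empty, so FOLLOW(<H>) ⊇ FOLLOW(<S>) = {$, q, w}. Thus FOLLOW(<H>) = {$, q, w}.
FOLLOW(<B>): in <N>-><B> w, <B> is followed by w with FIRST {w}; in <N>-><B> <C> <S>, <B> is followed by <C> <S> with FIRST {w}; in <B>->w <N> <B>, the suffix after <B> is empty (adds nothing new); in <H>->w <S> <B>, the suffix after <B> is empty, so FOLLOW(<B>) ⊇ FOLLOW(<H>) = {$, q, w}. Thus FOLLOW(<B>) = {$, q, w}.
FOLLOW(<N>): in <B>-><N>, the suffix after <N> is empty, so FOLLOW(<N>) ⊇ FOLLOW(<B>) = {$, q, w}; in <B>->w <N> <B>, <N> is followed by <B> with FIRST {epsilon, w}; in <B>->w <N> <B>, the suffix after <N> is nullable, so FOLLOW(<N>) ⊇ FOLLOW(<B>) = {$, q, w}; in <H>-><N> w w, <N> is followed by w w with FIRST {w}. Thus FOLLOW(<N>) = {$, q, w}.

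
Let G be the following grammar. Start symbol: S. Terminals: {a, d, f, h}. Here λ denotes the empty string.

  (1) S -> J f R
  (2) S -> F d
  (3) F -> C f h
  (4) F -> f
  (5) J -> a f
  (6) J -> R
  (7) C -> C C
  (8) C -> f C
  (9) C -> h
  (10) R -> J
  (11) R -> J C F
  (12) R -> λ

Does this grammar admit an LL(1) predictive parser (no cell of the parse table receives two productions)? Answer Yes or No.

FIRST(S) = {a, f, h}
FIRST(F) = {f, h}
FIRST(J) = {λ, a, f, h}
FIRST(C) = {f, h}
FIRST(R) = {λ, a, f, h}
FOLLOW(S) = {$}
FOLLOW(F) = {$, d, f, h}
FOLLOW(J) = {$, f, h}
FOLLOW(C) = {f, h}
FOLLOW(R) = {$, f, h}
Cell M[C, f] receives both C -> C C and C -> f C — the grammar is not LL(1).

No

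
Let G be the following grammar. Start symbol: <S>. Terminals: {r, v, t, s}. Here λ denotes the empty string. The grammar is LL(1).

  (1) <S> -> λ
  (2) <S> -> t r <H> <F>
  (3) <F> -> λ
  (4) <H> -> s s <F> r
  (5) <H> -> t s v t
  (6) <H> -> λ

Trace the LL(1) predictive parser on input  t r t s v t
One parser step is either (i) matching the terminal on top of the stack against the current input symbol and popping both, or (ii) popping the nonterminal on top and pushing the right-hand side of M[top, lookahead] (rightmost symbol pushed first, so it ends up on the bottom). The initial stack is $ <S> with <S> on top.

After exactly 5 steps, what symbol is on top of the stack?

     Stack          Input          Action
  1  $ <S>          t r t s v t $  expand <S> -> t r <H> <F>
  2  $ <F> <H> r t  t r t s v t $  match t
  3  $ <F> <H> r    r t s v t $    match r
  4  $ <F> <H>      t s v t $      expand <H> -> t s v t
  5  $ <F> t v s t  t s v t $      match t
Stack after step 5: $ <F> t v s (top = s).

s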